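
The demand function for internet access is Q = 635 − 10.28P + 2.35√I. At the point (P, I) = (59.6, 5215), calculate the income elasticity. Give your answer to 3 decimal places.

At P = 59.6, I = 5215: Q = 192.017.
Holding P constant, ∂Q/∂I = 2.35/(2√I) = 0.0162709.
η_I = (∂Q/∂I)·(I/Q) = 0.0162709 × (5215/192.017) = 0.442.

0.442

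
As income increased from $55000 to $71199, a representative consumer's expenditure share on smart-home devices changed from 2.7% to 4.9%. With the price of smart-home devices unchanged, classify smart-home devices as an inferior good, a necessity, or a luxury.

luxury

The budget share rises as income rises, so η > 1.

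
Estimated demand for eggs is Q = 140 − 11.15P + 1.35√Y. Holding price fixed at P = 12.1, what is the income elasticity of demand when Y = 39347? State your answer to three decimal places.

At P = 12.1, Y = 39347: Q = 272.872.
Holding P constant, ∂Q/∂Y = 1.35/(2√Y) = 0.00340289.
η_Y = (∂Q/∂Y)·(Y/Q) = 0.00340289 × (39347/272.872) = 0.491.

0.491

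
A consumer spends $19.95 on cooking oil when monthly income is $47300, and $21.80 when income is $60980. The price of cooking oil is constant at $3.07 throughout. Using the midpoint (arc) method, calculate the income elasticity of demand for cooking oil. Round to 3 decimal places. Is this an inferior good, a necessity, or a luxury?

With a constant price, Q₁ = 19.95/3.07 = 6.498 and Q₂ = 21.80/3.07 = 7.101 (equivalently, work directly with expenditure since P cancels).
Midpoint %ΔQ = (21.80 − 19.95)/20.88 = 0.08862; midpoint %ΔI = (60980 − 47300)/54140 = 0.25268.
η = 0.08862 / 0.25268 = 0.351.
0 < η < 1 ⇒ necessity.

0.351 (necessity)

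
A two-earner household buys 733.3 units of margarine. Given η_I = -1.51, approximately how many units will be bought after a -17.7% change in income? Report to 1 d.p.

%ΔQ ≈ η × %ΔI = -1.51 × (-17.7%) = 26.727%.
New Q ≈ 733.3 × (1 + 0.26727) = 929.3.

929.3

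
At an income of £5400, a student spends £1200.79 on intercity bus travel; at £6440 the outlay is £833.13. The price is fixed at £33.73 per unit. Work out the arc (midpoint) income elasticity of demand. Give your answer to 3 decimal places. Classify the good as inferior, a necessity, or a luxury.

-2.058 (inferior good)

With a constant price, Q₁ = 1200.79/33.73 = 35.600 and Q₂ = 833.13/33.73 = 24.700 (equivalently, work directly with expenditure since P cancels).
Midpoint %ΔQ = (833.13 − 1200.79)/1016.96 = -0.36153; midpoint %ΔI = (6440 − 5400)/5920 = 0.17568.
η = -0.36153 / 0.17568 = -2.058.
η < 0 ⇒ inferior good.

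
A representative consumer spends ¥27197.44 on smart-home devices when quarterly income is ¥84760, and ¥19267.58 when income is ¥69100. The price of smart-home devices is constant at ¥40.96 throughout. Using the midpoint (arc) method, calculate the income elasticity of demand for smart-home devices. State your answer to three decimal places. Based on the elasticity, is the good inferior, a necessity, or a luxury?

With a constant price, Q₁ = 27197.44/40.96 = 664.000 and Q₂ = 19267.58/40.96 = 470.400 (equivalently, work directly with expenditure since P cancels).
Midpoint %ΔQ = (19267.58 − 27197.44)/23232.51 = -0.34133; midpoint %ΔI = (69100 − 84760)/76930 = -0.20356.
η = -0.34133 / -0.20356 = 1.677.
η > 1 ⇒ luxury.

1.677 (luxury)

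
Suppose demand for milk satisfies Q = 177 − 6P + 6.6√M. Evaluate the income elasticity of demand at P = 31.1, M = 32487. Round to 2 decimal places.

At P = 31.1, M = 32487: Q = 1179.994.
Holding P constant, ∂Q/∂M = 6.6/(2√M) = 0.0183088.
η_M = (∂Q/∂M)·(M/Q) = 0.0183088 × (32487/1179.994) = 0.50.

0.50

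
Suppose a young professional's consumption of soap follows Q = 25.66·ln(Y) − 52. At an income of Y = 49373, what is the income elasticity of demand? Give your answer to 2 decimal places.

0.11

At Y = 49373: Q = 225.312.
dQ/dY = 25.66/Y = 0.000519717 at this income.
η = (dQ/dY)·(Y/Q) = 0.000519717 × (49373/225.312) = 0.11.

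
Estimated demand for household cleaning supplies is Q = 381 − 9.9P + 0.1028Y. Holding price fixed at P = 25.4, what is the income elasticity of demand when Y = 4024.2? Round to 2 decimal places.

0.76

At P = 25.4, Y = 4024.2: Q = 543.228.
Holding P constant, ∂Q/∂Y = 0.1028.
η_Y = (∂Q/∂Y)·(Y/Q) = 0.1028 × (4024.2/543.228) = 0.76.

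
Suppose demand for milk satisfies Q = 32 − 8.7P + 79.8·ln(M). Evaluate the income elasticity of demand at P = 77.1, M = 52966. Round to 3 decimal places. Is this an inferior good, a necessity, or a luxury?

0.348 (necessity)

At P = 77.1, M = 52966: Q = 229.247.
Holding P constant, ∂Q/∂M = 79.8/M = 0.00150663.
η_M = (∂Q/∂M)·(M/Q) = 0.00150663 × (52966/229.247) = 0.348.
Since 0 < η < 1, this is a necessity.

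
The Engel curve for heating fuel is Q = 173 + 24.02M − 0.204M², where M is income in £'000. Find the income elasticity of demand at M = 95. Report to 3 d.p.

At M = 95: Q = 613.8000.
dQ/dM = 24.02 − 0.408M = -14.74000.
η = (dQ/dM)·(M/Q) = -14.74000 × (95/613.8000) = -2.281.

-2.281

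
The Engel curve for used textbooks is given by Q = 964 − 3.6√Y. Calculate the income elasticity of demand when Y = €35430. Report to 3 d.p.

At Y = 35430: Q = 286.377.
dQ/dY = -3.6/(2√Y) = -0.00956284 at this income.
η = (dQ/dY)·(Y/Q) = -0.00956284 × (35430/286.377) = -1.183.

-1.183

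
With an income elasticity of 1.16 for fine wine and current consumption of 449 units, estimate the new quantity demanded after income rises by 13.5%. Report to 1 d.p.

%ΔQ ≈ η × %ΔI = 1.16 × 13.5% = 15.66%.
New Q ≈ 449 × (1 + 0.1566) = 519.3.

519.3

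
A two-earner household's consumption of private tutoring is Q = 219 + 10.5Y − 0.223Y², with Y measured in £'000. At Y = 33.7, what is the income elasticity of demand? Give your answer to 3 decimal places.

-0.478

At Y = 33.7: Q = 319.5911.
dQ/dY = 10.5 − 0.446Y = -4.53020.
η = (dQ/dY)·(Y/Q) = -4.53020 × (33.7/319.5911) = -0.478.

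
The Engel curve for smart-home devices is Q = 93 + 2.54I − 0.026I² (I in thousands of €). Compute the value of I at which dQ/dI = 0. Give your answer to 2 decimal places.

dQ/dI = 2.54 − 0.052I.
The good is inferior where dQ/dI < 0. Setting dQ/dI = 0 gives I = 2.54 / 0.052 = 48.85.

48.85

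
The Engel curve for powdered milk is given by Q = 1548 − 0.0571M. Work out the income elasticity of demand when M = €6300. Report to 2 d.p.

-0.30

At M = 6300: Q = 1188.270.
dQ/dM = −0.0571.
η = (dQ/dM)·(M/Q) = -0.0571 × (6300/1188.270) = -0.30.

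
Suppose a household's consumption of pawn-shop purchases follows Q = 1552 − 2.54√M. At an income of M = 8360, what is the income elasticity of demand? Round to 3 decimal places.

-0.088

At M = 8360: Q = 1319.760.
dQ/dM = -2.54/(2√M) = -0.0138899 at this income.
η = (dQ/dM)·(M/Q) = -0.0138899 × (8360/1319.760) = -0.088.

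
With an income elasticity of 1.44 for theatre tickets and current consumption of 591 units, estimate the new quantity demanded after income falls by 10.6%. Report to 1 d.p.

%ΔQ ≈ η × %ΔI = 1.44 × (-10.6%) = -15.264%.
New Q ≈ 591 × (1 − 0.15264) = 500.8.

500.8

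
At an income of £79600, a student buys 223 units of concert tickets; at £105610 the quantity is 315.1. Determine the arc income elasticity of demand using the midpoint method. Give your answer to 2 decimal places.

ΔQ = 315.1 − 223 = 92.1; midpoint Q̄ = (223 + 315.1)/2 = 269.05.
ΔI = 105610 − 79600 = 26010; midpoint Ī = (79600 + 105610)/2 = 92605.
η = (ΔQ/Q̄) ÷ (ΔI/Ī) = (92.1/269.05) ÷ (26010/92605) = 1.22.

1.22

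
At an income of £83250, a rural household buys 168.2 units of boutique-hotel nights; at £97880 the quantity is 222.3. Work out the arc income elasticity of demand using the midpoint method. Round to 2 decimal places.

1.72

ΔQ = 222.3 − 168.2 = 54.1; midpoint Q̄ = (168.2 + 222.3)/2 = 195.25.
ΔI = 97880 − 83250 = 14630; midpoint Ī = (83250 + 97880)/2 = 90565.
η = (ΔQ/Q̄) ÷ (ΔI/Ī) = (54.1/195.25) ÷ (14630/90565) = 1.72.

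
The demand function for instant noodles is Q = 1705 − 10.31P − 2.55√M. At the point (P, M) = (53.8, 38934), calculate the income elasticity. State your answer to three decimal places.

At P = 53.8, M = 38934: Q = 647.164.
Holding P constant, ∂Q/∂M = -2.55/(2√M) = -0.00646168.
η_M = (∂Q/∂M)·(M/Q) = -0.00646168 × (38934/647.164) = -0.389.

-0.389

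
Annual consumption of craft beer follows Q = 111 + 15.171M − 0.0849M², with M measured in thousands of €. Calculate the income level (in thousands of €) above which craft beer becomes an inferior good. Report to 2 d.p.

dQ/dM = 15.171 − 0.1698M.
The good is inferior where dQ/dM < 0. Setting dQ/dM = 0 gives M = 15.171 / 0.1698 = 89.35.

89.35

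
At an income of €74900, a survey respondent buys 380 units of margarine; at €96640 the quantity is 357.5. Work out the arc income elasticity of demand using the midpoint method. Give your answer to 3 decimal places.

-0.241

ΔQ = 357.5 − 380 = -22.5; midpoint Q̄ = (380 + 357.5)/2 = 368.75.
ΔI = 96640 − 74900 = 21740; midpoint Ī = (74900 + 96640)/2 = 85770.
η = (ΔQ/Q̄) ÷ (ΔI/Ī) = (-22.5/368.75) ÷ (21740/85770) = -0.241.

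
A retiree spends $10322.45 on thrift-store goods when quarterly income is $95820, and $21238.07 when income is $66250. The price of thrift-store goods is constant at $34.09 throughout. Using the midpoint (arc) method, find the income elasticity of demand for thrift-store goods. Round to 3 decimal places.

With a constant price, Q₁ = 10322.45/34.09 = 302.800 and Q₂ = 21238.07/34.09 = 623.000 (equivalently, work directly with expenditure since P cancels).
Midpoint %ΔQ = (21238.07 − 10322.45)/15780.26 = 0.69173; midpoint %ΔI = (66250 − 95820)/81035 = -0.36490.
η = 0.69173 / -0.36490 = -1.896.

-1.896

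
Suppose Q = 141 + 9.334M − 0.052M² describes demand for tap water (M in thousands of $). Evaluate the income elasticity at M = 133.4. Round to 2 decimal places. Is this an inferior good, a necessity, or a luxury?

-1.31 (inferior good)

At M = 133.4: Q = 460.7865.
dQ/dM = 9.334 − 0.104M = -4.53960.
η = (dQ/dM)·(M/Q) = -4.53960 × (133.4/460.7865) = -1.31.
η < 0 ⇒ inferior good.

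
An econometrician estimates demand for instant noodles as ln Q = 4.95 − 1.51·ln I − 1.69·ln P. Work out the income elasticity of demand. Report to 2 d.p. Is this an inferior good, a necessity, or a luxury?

-1.51 (inferior good)

In a log-linear demand, the coefficient on ln I is the income elasticity.
So η = -1.51.
η < 0 ⇒ inferior good.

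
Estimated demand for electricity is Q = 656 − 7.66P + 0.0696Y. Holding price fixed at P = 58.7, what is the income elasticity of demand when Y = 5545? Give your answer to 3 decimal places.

0.652

At P = 58.7, Y = 5545: Q = 592.290.
Holding P constant, ∂Q/∂Y = 0.0696.
η_Y = (∂Q/∂Y)·(Y/Q) = 0.0696 × (5545/592.290) = 0.652.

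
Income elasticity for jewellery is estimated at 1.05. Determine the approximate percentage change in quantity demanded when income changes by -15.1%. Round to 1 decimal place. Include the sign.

-15.9%

%ΔQ ≈ η × %ΔI = 1.05 × (-15.1%) = -15.9%.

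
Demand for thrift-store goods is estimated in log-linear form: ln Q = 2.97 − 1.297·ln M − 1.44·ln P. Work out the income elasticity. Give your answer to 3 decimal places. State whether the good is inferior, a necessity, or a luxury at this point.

-1.297 (inferior good)

In a log-linear demand, the coefficient on ln M is the income elasticity.
So η = -1.297.
η < 0 ⇒ inferior good.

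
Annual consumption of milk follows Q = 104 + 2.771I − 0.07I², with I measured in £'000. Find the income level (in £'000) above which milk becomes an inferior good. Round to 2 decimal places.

dQ/dI = 2.771 − 0.14I.
The good is inferior where dQ/dI < 0. Setting dQ/dI = 0 gives I = 2.771 / 0.14 = 19.79.

19.79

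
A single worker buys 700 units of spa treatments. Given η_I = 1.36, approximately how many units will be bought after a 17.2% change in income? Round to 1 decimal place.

863.7

%ΔQ ≈ η × %ΔI = 1.36 × 17.2% = 23.392%.
New Q ≈ 700 × (1 + 0.23392) = 863.7.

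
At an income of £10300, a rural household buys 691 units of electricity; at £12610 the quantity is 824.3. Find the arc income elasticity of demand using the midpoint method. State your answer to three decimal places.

0.872

ΔQ = 824.3 − 691 = 133.3; midpoint Q̄ = (691 + 824.3)/2 = 757.65.
ΔI = 12610 − 10300 = 2310; midpoint Ī = (10300 + 12610)/2 = 11455.
η = (ΔQ/Q̄) ÷ (ΔI/Ī) = (133.3/757.65) ÷ (2310/11455) = 0.872.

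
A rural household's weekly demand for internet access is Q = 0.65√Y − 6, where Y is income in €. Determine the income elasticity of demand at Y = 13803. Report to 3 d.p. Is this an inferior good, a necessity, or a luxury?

0.543 (necessity)

At Y = 13803: Q = 70.366.
dQ/dY = 0.65/(2√Y) = 0.00276628 at this income.
η = (dQ/dY)·(Y/Q) = 0.00276628 × (13803/70.366) = 0.543.
Since 0 < η < 1, the good is a necessity.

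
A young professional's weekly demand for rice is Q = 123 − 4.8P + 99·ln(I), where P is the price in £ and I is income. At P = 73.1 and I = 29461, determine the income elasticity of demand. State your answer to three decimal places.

At P = 73.1, I = 29461: Q = 790.911.
Holding P constant, ∂Q/∂I = 99/I = 0.00336037.
η_I = (∂Q/∂I)·(I/Q) = 0.00336037 × (29461/790.911) = 0.125.

0.125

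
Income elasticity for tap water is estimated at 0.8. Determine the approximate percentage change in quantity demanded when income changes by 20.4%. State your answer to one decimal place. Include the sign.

16.3%

%ΔQ ≈ η × %ΔI = 0.8 × 20.4% = 16.3%.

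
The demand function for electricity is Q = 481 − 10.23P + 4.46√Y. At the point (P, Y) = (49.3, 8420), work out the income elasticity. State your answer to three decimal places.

At P = 49.3, Y = 8420: Q = 385.913.
Holding P constant, ∂Q/∂Y = 4.46/(2√Y) = 0.0243024.
η_Y = (∂Q/∂Y)·(Y/Q) = 0.0243024 × (8420/385.913) = 0.530.

0.530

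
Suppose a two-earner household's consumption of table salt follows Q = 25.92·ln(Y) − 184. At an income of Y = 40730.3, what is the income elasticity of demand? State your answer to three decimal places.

At Y = 40730.3: Q = 91.134.
dQ/dY = 25.92/Y = 0.000636381 at this income.
η = (dQ/dY)·(Y/Q) = 0.000636381 × (40730.3/91.134) = 0.284.

0.284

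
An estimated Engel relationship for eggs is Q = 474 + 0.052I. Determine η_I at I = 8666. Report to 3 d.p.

At I = 8666: Q = 924.632.
dQ/dI = 0.052.
η = (dQ/dI)·(I/Q) = 0.052 × (8666/924.632) = 0.487.

0.487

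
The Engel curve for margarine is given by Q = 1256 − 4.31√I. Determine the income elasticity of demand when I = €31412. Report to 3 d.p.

-0.776

At I = 31412: Q = 492.120.
dQ/dI = -4.31/(2√I) = -0.012159 at this income.
η = (dQ/dI)·(I/Q) = -0.012159 × (31412/492.120) = -0.776.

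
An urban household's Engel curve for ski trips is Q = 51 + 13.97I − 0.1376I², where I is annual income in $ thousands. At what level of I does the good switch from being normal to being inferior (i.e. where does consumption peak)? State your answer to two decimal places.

dQ/dI = 13.97 − 0.2752I.
The good is inferior where dQ/dI < 0. Setting dQ/dI = 0 gives I = 13.97 / 0.2752 = 50.76.

50.76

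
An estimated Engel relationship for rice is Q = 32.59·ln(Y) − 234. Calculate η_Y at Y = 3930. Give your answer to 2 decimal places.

At Y = 3930: Q = 35.728.
dQ/dY = 32.59/Y = 0.00829262 at this income.
η = (dQ/dY)·(Y/Q) = 0.00829262 × (3930/35.728) = 0.91.

0.91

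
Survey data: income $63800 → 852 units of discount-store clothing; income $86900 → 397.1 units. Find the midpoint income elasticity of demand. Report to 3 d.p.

ΔQ = 397.1 − 852 = -454.9; midpoint Q̄ = (852 + 397.1)/2 = 624.55.
ΔI = 86900 − 63800 = 23100; midpoint Ī = (63800 + 86900)/2 = 75350.
η = (ΔQ/Q̄) ÷ (ΔI/Ī) = (-454.9/624.55) ÷ (23100/75350) = -2.376.

-2.376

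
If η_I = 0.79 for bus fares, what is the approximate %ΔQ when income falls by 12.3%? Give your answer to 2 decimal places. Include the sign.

%ΔQ ≈ η × %ΔI = 0.79 × (-12.3%) = -9.72%.

-9.72%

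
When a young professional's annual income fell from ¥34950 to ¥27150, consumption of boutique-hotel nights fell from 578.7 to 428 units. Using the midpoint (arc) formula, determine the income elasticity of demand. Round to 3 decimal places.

1.192

ΔQ = 428 − 578.7 = -150.7; midpoint Q̄ = (578.7 + 428)/2 = 503.35.
ΔI = 27150 − 34950 = -7800; midpoint Ī = (34950 + 27150)/2 = 31050.
η = (ΔQ/Q̄) ÷ (ΔI/Ī) = (-150.7/503.35) ÷ (-7800/31050) = 1.192.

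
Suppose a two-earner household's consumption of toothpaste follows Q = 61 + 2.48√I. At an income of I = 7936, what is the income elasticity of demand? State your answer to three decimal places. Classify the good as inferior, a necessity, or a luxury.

0.392 (necessity)

At I = 7936: Q = 281.929.
dQ/dI = 2.48/(2√I) = 0.0139194 at this income.
η = (dQ/dI)·(I/Q) = 0.0139194 × (7936/281.929) = 0.392.
Since 0 < η < 1, the good is a necessity.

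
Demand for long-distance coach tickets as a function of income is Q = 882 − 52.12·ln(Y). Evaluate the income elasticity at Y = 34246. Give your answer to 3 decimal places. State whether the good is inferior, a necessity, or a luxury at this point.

-0.154 (inferior good)

At Y = 34246: Q = 337.798.
dQ/dY = -52.12/Y = -0.00152193 at this income.
η = (dQ/dY)·(Y/Q) = -0.00152193 × (34246/337.798) = -0.154.
Since η < 0, the good is an inferior good.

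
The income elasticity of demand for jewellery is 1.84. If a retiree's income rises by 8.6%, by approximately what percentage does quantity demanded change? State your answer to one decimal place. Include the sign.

15.8%

%ΔQ ≈ η × %ΔI = 1.84 × 8.6% = 15.8%.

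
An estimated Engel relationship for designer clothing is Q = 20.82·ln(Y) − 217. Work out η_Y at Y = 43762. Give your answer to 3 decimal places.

3.790

At Y = 43762: Q = 5.493.
dQ/dY = 20.82/Y = 0.000475755 at this income.
η = (dQ/dY)·(Y/Q) = 0.000475755 × (43762/5.493) = 3.790.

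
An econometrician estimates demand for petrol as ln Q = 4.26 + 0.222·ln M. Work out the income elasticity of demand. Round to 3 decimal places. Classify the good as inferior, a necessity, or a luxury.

In a log-linear demand, the coefficient on ln M is the income elasticity.
So η = 0.222.
0 < η < 1 ⇒ necessity.

0.222 (necessity)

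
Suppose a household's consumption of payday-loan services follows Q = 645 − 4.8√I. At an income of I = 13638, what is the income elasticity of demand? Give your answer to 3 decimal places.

-3.319

At I = 13638: Q = 84.447.
dQ/dI = -4.8/(2√I) = -0.0205511 at this income.
η = (dQ/dI)·(I/Q) = -0.0205511 × (13638/84.447) = -3.319.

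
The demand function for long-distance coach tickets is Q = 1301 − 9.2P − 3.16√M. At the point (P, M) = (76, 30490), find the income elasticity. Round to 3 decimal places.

At P = 76, M = 30490: Q = 50.020.
Holding P constant, ∂Q/∂M = -3.16/(2√M) = -0.00904854.
η_M = (∂Q/∂M)·(M/Q) = -0.00904854 × (30490/50.020) = -5.516.

-5.516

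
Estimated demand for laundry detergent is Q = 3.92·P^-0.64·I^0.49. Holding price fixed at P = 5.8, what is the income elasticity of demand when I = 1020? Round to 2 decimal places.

For a multiplicative demand Q = A·P^α·I^β, the income elasticity is β everywhere.
Here β = 0.49, so η = 0.49.

0.49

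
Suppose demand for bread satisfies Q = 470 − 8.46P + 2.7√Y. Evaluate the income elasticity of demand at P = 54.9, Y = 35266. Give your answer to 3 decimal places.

At P = 54.9, Y = 35266: Q = 512.586.
Holding P constant, ∂Q/∂Y = 2.7/(2√Y) = 0.00718879.
η_Y = (∂Q/∂Y)·(Y/Q) = 0.00718879 × (35266/512.586) = 0.495.

0.495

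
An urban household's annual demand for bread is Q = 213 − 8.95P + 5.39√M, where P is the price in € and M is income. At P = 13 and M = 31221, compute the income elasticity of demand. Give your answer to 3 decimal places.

0.454

At P = 13, M = 31221: Q = 1049.034.
Holding P constant, ∂Q/∂M = 5.39/(2√M) = 0.0152523.
η_M = (∂Q/∂M)·(M/Q) = 0.0152523 × (31221/1049.034) = 0.454.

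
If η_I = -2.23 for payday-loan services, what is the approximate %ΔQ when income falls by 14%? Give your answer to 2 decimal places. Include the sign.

%ΔQ ≈ η × %ΔI = -2.23 × (-14%) = 31.22%.

31.22%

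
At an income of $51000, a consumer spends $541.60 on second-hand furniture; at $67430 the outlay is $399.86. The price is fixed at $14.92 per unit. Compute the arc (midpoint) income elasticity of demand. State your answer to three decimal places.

With a constant price, Q₁ = 541.60/14.92 = 36.300 and Q₂ = 399.86/14.92 = 26.800 (equivalently, work directly with expenditure since P cancels).
Midpoint %ΔQ = (399.86 − 541.60)/470.73 = -0.30111; midpoint %ΔI = (67430 − 51000)/59215 = 0.27746.
η = -0.30111 / 0.27746 = -1.085.

-1.085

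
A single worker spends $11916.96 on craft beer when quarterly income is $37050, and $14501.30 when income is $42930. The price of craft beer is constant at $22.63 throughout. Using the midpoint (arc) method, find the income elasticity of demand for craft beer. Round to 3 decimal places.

1.331

With a constant price, Q₁ = 11916.96/22.63 = 526.600 and Q₂ = 14501.30/22.63 = 640.800 (equivalently, work directly with expenditure since P cancels).
Midpoint %ΔQ = (14501.30 − 11916.96)/13209.13 = 0.19565; midpoint %ΔI = (42930 − 37050)/39990 = 0.14704.
η = 0.19565 / 0.14704 = 1.331.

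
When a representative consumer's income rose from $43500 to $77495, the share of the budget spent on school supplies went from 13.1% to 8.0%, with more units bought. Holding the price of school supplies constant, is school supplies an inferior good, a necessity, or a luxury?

necessity

Quantity rises but the budget share falls as income rises, so 0 < η < 1.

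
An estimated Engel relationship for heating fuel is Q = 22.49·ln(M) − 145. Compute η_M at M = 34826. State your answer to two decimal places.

At M = 34826: Q = 90.203.
dQ/dM = 22.49/M = 0.000645782 at this income.
η = (dQ/dM)·(M/Q) = 0.000645782 × (34826/90.203) = 0.25.

0.25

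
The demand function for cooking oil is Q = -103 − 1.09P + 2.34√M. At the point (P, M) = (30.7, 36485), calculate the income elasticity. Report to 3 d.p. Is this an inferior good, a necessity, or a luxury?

At P = 30.7, M = 36485: Q = 310.502.
Holding P constant, ∂Q/∂M = 2.34/(2√M) = 0.00612532.
η_M = (∂Q/∂M)·(M/Q) = 0.00612532 × (36485/310.502) = 0.720.
Since 0 < η < 1, this is a necessity.

0.720 (necessity)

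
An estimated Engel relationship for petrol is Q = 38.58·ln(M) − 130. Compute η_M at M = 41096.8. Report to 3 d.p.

At M = 41096.8: Q = 279.862.
dQ/dM = 38.58/M = 0.000938759 at this income.
η = (dQ/dM)·(M/Q) = 0.000938759 × (41096.8/279.862) = 0.138.

0.138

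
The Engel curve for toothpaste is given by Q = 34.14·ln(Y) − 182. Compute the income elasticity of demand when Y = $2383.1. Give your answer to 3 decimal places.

At Y = 2383.1: Q = 83.478.
dQ/dY = 34.14/Y = 0.0143259 at this income.
η = (dQ/dY)·(Y/Q) = 0.0143259 × (2383.1/83.478) = 0.409.

0.409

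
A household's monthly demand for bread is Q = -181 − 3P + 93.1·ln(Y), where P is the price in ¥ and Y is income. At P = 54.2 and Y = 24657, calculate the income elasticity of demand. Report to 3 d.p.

At P = 54.2, Y = 24657: Q = 597.903.
Holding P constant, ∂Q/∂Y = 93.1/Y = 0.0037758.
η_Y = (∂Q/∂Y)·(Y/Q) = 0.0037758 × (24657/597.903) = 0.156.

0.156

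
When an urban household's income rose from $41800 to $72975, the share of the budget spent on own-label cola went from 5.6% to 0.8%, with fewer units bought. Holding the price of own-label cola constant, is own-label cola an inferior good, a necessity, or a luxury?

inferior good

Quantity demanded falls as income rises, so η < 0.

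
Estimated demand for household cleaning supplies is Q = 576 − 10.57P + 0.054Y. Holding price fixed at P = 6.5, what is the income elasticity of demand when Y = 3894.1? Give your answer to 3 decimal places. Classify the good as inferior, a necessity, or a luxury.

0.293 (necessity)

At P = 6.5, Y = 3894.1: Q = 717.576.
Holding P constant, ∂Q/∂Y = 0.054.
η_Y = (∂Q/∂Y)·(Y/Q) = 0.054 × (3894.1/717.576) = 0.293.
Since 0 < η < 1, this is a necessity.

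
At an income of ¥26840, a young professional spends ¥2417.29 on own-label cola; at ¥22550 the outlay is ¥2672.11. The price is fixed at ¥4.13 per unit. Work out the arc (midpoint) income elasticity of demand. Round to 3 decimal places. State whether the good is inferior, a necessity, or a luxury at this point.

With a constant price, Q₁ = 2417.29/4.13 = 585.300 and Q₂ = 2672.11/4.13 = 647.000 (equivalently, work directly with expenditure since P cancels).
Midpoint %ΔQ = (2672.11 − 2417.29)/2544.70 = 0.10014; midpoint %ΔI = (22550 − 26840)/24695 = -0.17372.
η = 0.10014 / -0.17372 = -0.576.
η < 0 ⇒ inferior good.

-0.576 (inferior good)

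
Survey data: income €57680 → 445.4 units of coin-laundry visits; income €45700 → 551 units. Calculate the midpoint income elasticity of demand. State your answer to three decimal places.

ΔQ = 551 − 445.4 = 105.6; midpoint Q̄ = (445.4 + 551)/2 = 498.2.
ΔI = 45700 − 57680 = -11980; midpoint Ī = (57680 + 45700)/2 = 51690.
η = (ΔQ/Q̄) ÷ (ΔI/Ī) = (105.6/498.2) ÷ (-11980/51690) = -0.915.

-0.915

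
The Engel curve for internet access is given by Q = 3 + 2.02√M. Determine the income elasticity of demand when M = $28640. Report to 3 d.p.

0.496

At M = 28640: Q = 344.852.
dQ/dM = 2.02/(2√M) = 0.00596808 at this income.
η = (dQ/dM)·(M/Q) = 0.00596808 × (28640/344.852) = 0.496.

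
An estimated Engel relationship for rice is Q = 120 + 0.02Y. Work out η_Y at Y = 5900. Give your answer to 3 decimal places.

At Y = 5900: Q = 238.000.
dQ/dY = 0.02.
η = (dQ/dY)·(Y/Q) = 0.02 × (5900/238.000) = 0.496.

0.496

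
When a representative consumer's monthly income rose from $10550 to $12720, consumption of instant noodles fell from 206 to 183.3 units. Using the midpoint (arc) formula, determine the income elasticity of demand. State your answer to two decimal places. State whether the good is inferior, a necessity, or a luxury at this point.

ΔQ = 183.3 − 206 = -22.7; midpoint Q̄ = (206 + 183.3)/2 = 194.65.
ΔI = 12720 − 10550 = 2170; midpoint Ī = (10550 + 12720)/2 = 11635.
η = (ΔQ/Q̄) ÷ (ΔI/Ī) = (-22.7/194.65) ÷ (2170/11635) = -0.63.
η < 0 ⇒ inferior good.

-0.63 (inferior good)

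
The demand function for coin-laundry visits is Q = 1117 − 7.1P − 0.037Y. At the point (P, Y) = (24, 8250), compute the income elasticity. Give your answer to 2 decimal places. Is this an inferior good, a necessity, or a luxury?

At P = 24, Y = 8250: Q = 641.350.
Holding P constant, ∂Q/∂Y = −0.037.
η_Y = (∂Q/∂Y)·(Y/Q) = -0.037 × (8250/641.350) = -0.48.
Since η < 0, this is an inferior good.

-0.48 (inferior good)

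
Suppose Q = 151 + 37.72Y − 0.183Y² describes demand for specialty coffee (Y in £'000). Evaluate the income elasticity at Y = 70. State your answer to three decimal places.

0.447

At Y = 70: Q = 1894.7000.
dQ/dY = 37.72 − 0.366Y = 12.10000.
η = (dQ/dY)·(Y/Q) = 12.10000 × (70/1894.7000) = 0.447.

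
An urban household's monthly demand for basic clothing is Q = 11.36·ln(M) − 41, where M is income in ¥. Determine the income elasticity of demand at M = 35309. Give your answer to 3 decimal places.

0.146

At M = 35309: Q = 77.961.
dQ/dM = 11.36/M = 0.000321731 at this income.
η = (dQ/dM)·(M/Q) = 0.000321731 × (35309/77.961) = 0.146.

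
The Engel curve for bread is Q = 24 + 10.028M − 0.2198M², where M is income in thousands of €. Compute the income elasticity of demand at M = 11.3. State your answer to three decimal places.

0.523

At M = 11.3: Q = 109.2501.
dQ/dM = 10.028 − 0.4396M = 5.06052.
η = (dQ/dM)·(M/Q) = 5.06052 × (11.3/109.2501) = 0.523.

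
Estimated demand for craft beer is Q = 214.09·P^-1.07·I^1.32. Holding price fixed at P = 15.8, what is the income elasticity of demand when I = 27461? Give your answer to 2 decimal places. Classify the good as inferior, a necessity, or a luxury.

1.32 (luxury)

For a multiplicative demand Q = A·P^α·I^β, the income elasticity is β everywhere.
Here β = 1.32, so η = 1.32.
Since η > 1, this is a luxury.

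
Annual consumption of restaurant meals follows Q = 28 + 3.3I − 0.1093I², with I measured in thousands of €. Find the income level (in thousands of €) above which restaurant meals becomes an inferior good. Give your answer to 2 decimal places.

15.10

dQ/dI = 3.3 − 0.2186I.
The good is inferior where dQ/dI < 0. Setting dQ/dI = 0 gives I = 3.3 / 0.2186 = 15.10.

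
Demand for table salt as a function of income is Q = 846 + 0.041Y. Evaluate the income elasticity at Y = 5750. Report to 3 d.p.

At Y = 5750: Q = 1081.750.
dQ/dY = 0.041.
η = (dQ/dY)·(Y/Q) = 0.041 × (5750/1081.750) = 0.218.

0.218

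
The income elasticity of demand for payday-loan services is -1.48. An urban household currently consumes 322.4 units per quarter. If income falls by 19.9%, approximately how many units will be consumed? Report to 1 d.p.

417.4

%ΔQ ≈ η × %ΔI = -1.48 × (-19.9%) = 29.452%.
New Q ≈ 322.4 × (1 + 0.29452) = 417.4.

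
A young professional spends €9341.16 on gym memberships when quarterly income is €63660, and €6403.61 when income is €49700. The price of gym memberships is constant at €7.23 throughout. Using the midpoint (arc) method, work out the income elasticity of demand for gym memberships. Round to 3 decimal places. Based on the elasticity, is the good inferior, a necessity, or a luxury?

1.515 (luxury)

With a constant price, Q₁ = 9341.16/7.23 = 1292.000 and Q₂ = 6403.61/7.23 = 885.700 (equivalently, work directly with expenditure since P cancels).
Midpoint %ΔQ = (6403.61 − 9341.16)/7872.39 = -0.37315; midpoint %ΔI = (49700 − 63660)/56680 = -0.24629.
η = -0.37315 / -0.24629 = 1.515.
η > 1 ⇒ luxury.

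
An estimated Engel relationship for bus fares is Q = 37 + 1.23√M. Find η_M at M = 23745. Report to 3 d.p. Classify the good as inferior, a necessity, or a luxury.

At M = 23745: Q = 226.536.
dQ/dM = 1.23/(2√M) = 0.00399107 at this income.
η = (dQ/dM)·(M/Q) = 0.00399107 × (23745/226.536) = 0.418.
Since 0 < η < 1, the good is a necessity.

0.418 (necessity)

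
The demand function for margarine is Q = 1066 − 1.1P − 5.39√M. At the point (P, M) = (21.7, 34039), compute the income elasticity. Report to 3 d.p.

At P = 21.7, M = 34039: Q = 47.693.
Holding P constant, ∂Q/∂M = -5.39/(2√M) = -0.0146073.
η_M = (∂Q/∂M)·(M/Q) = -0.0146073 × (34039/47.693) = -10.425.

-10.425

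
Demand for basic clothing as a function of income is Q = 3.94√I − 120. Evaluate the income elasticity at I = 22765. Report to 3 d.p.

At I = 22765: Q = 474.470.
dQ/dI = 3.94/(2√I) = 0.0130567 at this income.
η = (dQ/dI)·(I/Q) = 0.0130567 × (22765/474.470) = 0.626.

0.626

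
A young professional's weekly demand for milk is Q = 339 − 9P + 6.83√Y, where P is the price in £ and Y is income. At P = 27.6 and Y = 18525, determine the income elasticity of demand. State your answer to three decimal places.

0.456

At P = 27.6, Y = 18525: Q = 1020.208.
Holding P constant, ∂Q/∂Y = 6.83/(2√Y) = 0.0250906.
η_Y = (∂Q/∂Y)·(Y/Q) = 0.0250906 × (18525/1020.208) = 0.456.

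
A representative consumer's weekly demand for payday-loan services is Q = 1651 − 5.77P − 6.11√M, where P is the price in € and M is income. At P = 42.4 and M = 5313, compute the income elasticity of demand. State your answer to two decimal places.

-0.23

At P = 42.4, M = 5313: Q = 960.992.
Holding P constant, ∂Q/∂M = -6.11/(2√M) = -0.0419123.
η_M = (∂Q/∂M)·(M/Q) = -0.0419123 × (5313/960.992) = -0.23.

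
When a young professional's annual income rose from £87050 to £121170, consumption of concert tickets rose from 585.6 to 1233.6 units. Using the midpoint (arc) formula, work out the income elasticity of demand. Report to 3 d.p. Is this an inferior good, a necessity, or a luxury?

ΔQ = 1233.6 − 585.6 = 648; midpoint Q̄ = (585.6 + 1233.6)/2 = 909.6.
ΔI = 121170 − 87050 = 34120; midpoint Ī = (87050 + 121170)/2 = 104110.
η = (ΔQ/Q̄) ÷ (ΔI/Ī) = (648/909.6) ÷ (34120/104110) = 2.174.
η > 1 ⇒ luxury.

2.174 (luxury)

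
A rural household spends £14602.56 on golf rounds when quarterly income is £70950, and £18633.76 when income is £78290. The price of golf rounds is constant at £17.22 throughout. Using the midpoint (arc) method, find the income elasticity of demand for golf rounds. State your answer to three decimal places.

With a constant price, Q₁ = 14602.56/17.22 = 848.000 and Q₂ = 18633.76/17.22 = 1082.100 (equivalently, work directly with expenditure since P cancels).
Midpoint %ΔQ = (18633.76 − 14602.56)/16618.16 = 0.24258; midpoint %ΔI = (78290 − 70950)/74620 = 0.09837.
η = 0.24258 / 0.09837 = 2.466.

2.466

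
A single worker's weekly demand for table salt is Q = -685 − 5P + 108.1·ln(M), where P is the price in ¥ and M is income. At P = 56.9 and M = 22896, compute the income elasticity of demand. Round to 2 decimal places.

At P = 56.9, M = 22896: Q = 115.685.
Holding P constant, ∂Q/∂M = 108.1/M = 0.00472135.
η_M = (∂Q/∂M)·(M/Q) = 0.00472135 × (22896/115.685) = 0.93.

0.93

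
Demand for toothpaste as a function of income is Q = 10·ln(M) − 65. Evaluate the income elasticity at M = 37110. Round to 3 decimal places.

0.249

At M = 37110: Q = 40.216.
dQ/dM = 10/M = 0.000269469 at this income.
η = (dQ/dM)·(M/Q) = 0.000269469 × (37110/40.216) = 0.249.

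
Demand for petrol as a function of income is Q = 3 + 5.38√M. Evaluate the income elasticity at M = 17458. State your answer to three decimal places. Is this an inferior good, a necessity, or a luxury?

0.498 (necessity)

At M = 17458: Q = 713.853.
dQ/dM = 5.38/(2√M) = 0.0203589 at this income.
η = (dQ/dM)·(M/Q) = 0.0203589 × (17458/713.853) = 0.498.
Since 0 < η < 1, the good is a necessity.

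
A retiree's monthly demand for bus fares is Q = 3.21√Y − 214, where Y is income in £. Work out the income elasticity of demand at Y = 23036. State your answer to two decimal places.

0.89

At Y = 23036: Q = 273.201.
dQ/dY = 3.21/(2√Y) = 0.0105748 at this income.
η = (dQ/dY)·(Y/Q) = 0.0105748 × (23036/273.201) = 0.89.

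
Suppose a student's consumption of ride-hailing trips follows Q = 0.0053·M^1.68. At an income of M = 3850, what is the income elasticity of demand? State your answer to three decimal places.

For Q = A·M^β the income elasticity is constant and equal to β.
Here β = 1.68, so η = 1.680.

1.680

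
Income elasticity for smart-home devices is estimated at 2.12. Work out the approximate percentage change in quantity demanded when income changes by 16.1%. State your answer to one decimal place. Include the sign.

%ΔQ ≈ η × %ΔI = 2.12 × 16.1% = 34.1%.

34.1%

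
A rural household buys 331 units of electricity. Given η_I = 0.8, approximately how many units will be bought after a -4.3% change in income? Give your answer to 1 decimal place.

319.6

%ΔQ ≈ η × %ΔI = 0.8 × (-4.3%) = -3.44%.
New Q ≈ 331 × (1 − 0.0344) = 319.6.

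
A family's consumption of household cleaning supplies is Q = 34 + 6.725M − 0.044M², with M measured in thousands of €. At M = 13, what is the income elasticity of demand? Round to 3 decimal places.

At M = 13: Q = 113.9890.
dQ/dM = 6.725 − 0.088M = 5.58100.
η = (dQ/dM)·(M/Q) = 5.58100 × (13/113.9890) = 0.636.

0.636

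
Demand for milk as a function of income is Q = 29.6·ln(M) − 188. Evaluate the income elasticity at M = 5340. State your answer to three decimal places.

0.448

At M = 5340: Q = 66.056.
dQ/dM = 29.6/M = 0.00554307 at this income.
η = (dQ/dM)·(M/Q) = 0.00554307 × (5340/66.056) = 0.448.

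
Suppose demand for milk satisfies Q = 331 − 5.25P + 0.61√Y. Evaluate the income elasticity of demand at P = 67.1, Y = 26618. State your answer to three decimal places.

At P = 67.1, Y = 26618: Q = 78.247.
Holding P constant, ∂Q/∂Y = 0.61/(2√Y) = 0.00186944.
η_Y = (∂Q/∂Y)·(Y/Q) = 0.00186944 × (26618/78.247) = 0.636.

0.636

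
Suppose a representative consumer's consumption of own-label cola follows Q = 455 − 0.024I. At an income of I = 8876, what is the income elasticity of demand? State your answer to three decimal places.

At I = 8876: Q = 241.976.
dQ/dI = −0.024.
η = (dQ/dI)·(I/Q) = -0.024 × (8876/241.976) = -0.880.

-0.880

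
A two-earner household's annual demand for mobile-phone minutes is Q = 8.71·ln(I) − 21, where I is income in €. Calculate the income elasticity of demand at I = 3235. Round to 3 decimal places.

0.176

At I = 3235: Q = 49.392.
dQ/dI = 8.71/I = 0.00269243 at this income.
η = (dQ/dI)·(I/Q) = 0.00269243 × (3235/49.392) = 0.176.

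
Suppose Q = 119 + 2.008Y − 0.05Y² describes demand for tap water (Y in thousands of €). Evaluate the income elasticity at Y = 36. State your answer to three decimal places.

At Y = 36: Q = 126.4880.
dQ/dY = 2.008 − 0.1Y = -1.59200.
η = (dQ/dY)·(Y/Q) = -1.59200 × (36/126.4880) = -0.453.

-0.453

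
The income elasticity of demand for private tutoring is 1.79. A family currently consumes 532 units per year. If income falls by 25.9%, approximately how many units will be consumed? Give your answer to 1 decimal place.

%ΔQ ≈ η × %ΔI = 1.79 × (-25.9%) = -46.361%.
New Q ≈ 532 × (1 − 0.46361) = 285.4.

285.4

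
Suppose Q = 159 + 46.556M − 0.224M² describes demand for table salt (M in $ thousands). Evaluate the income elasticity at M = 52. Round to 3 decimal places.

0.613

At M = 52: Q = 1974.2160.
dQ/dM = 46.556 − 0.448M = 23.26000.
η = (dQ/dM)·(M/Q) = 23.26000 × (52/1974.2160) = 0.613.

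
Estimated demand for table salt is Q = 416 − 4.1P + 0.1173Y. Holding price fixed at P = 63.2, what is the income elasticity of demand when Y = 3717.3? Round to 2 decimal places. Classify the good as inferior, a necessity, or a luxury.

At P = 63.2, Y = 3717.3: Q = 592.919.
Holding P constant, ∂Q/∂Y = 0.1173.
η_Y = (∂Q/∂Y)·(Y/Q) = 0.1173 × (3717.3/592.919) = 0.74.
Since 0 < η < 1, this is a necessity.

0.74 (necessity)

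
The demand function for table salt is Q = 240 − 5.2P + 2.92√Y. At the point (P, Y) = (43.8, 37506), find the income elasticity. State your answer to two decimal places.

0.49

At P = 43.8, Y = 37506: Q = 577.741.
Holding P constant, ∂Q/∂Y = 2.92/(2√Y) = 0.0075388.
η_Y = (∂Q/∂Y)·(Y/Q) = 0.0075388 × (37506/577.741) = 0.49.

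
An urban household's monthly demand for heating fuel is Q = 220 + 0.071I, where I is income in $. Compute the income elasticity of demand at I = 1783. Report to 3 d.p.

At I = 1783: Q = 346.593.
dQ/dI = 0.071.
η = (dQ/dI)·(I/Q) = 0.071 × (1783/346.593) = 0.365.

0.365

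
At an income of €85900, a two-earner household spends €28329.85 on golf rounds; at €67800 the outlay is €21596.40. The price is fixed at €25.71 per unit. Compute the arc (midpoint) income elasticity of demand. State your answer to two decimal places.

With a constant price, Q₁ = 28329.85/25.71 = 1101.900 and Q₂ = 21596.40/25.71 = 840.000 (equivalently, work directly with expenditure since P cancels).
Midpoint %ΔQ = (21596.40 − 28329.85)/24963.13 = -0.26974; midpoint %ΔI = (67800 − 85900)/76850 = -0.23552.
η = -0.26974 / -0.23552 = 1.15.

1.15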